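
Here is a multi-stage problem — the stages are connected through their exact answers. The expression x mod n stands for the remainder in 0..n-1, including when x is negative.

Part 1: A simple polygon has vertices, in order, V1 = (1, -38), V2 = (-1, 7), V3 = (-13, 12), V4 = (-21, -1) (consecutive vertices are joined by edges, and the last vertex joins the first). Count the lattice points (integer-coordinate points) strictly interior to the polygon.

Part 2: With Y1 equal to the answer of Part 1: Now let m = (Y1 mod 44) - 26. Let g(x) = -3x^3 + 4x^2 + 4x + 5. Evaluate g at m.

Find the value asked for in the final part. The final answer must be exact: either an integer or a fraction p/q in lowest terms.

Part 1: cross terms: (1*7 - -1*-38)=-31, (-1*12 - -13*7)=79, (-13*-1 - -21*12)=265, (-21*-38 - 1*-1)=799; twice the area = |1112| = 1112; area = 556; boundary points = 1 + 1 + 1 + 1 = 4; strictly interior points = area - boundary/2 + 1 = 555; answer 555
Part 2: Y1 = 555; m = 1; -3*(1)^3 + 4*(1)^2 + 4*(1)^1 + 5 = (-3) + (4) + (4) + (5) = 10; answer 10

10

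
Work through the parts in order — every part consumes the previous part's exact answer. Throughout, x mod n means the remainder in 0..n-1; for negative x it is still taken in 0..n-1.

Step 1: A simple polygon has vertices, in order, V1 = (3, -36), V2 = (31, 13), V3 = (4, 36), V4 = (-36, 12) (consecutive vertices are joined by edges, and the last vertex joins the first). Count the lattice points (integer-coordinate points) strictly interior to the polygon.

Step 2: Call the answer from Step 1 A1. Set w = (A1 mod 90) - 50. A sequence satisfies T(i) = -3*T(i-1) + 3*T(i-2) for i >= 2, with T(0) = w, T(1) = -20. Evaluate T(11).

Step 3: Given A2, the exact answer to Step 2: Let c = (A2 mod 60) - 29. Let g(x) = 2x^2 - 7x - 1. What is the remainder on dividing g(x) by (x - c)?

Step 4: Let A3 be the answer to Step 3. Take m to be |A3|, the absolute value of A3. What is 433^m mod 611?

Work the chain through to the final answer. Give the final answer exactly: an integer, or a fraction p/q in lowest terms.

Step 1: cross terms: (3*13 - 31*-36)=1155, (31*36 - 4*13)=1064, (4*12 - -36*36)=1344, (-36*-36 - 3*12)=1260; twice the area = |4823| = 4823; area = 4823/2; boundary points = 7 + 1 + 8 + 3 = 19; strictly interior points = area - boundary/2 + 1 = 2403; answer 2403
Step 2: A1 = 2403; w = 13; T(2) = -3*(-20) + 3*(13) = 99; iterating: T(2)=99, T(3)=-357, T(4)=1368, T(5)=-5175, T(6)=19629, T(7)=-74412, T(8)=282123, T(9)=-1069605, T(10)=4055184, T(11)=-15374367; answer -15374367
Step 3: A2 = -15374367; c = 4; remainder = value at the root: 2*(4)^2 - 7*(4)^1 - 1 = (32) + (-28) + (-1) = 3; answer 3
Step 4: A3 = 3; m = 3; squarings mod 611: 433^1=433, 433^2=523; 433^3 = 433^1 * 433^2 = 389 (mod 611); answer 389

389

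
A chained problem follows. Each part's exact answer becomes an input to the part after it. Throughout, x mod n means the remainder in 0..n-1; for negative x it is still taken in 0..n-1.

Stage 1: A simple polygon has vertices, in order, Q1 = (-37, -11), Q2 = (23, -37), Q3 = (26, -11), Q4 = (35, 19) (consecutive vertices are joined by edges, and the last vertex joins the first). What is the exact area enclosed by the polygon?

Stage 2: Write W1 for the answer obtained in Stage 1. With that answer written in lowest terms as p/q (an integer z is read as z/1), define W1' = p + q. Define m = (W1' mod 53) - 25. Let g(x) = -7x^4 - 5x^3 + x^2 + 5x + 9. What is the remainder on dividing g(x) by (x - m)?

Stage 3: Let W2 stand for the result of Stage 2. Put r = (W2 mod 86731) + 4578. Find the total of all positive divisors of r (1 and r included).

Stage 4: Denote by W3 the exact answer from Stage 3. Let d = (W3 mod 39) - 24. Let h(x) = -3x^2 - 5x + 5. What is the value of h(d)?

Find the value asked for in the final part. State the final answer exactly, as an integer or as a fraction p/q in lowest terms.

Stage 1: cross terms: (-37*-37 - 23*-11)=1622, (23*-11 - 26*-37)=709, (26*19 - 35*-11)=879, (35*-11 - -37*19)=318; twice the area = |3528| = 3528; area = 1764; answer 1764
Stage 2: W1 = 1764; threaded value p + q = 1765; m = -9; remainder = value at the root: -7*(-9)^4 - 5*(-9)^3 + 1*(-9)^2 + 5*(-9)^1 + 9 = (-45927) + (3645) + (81) + (-45) + (9) = -42237; answer -42237
Stage 3: W2 = -42237; r = 49072; 49072 = 2^4 * 3067; sigma = (1 + 2 + 4 + 8 + 16) * (1 + 3067) = 31 * 3068 = 95108; answer 95108
Stage 4: W3 = 95108; d = 2; -3*(2)^2 - 5*(2)^1 + 5 = (-12) + (-10) + (5) = -17; answer -17

-17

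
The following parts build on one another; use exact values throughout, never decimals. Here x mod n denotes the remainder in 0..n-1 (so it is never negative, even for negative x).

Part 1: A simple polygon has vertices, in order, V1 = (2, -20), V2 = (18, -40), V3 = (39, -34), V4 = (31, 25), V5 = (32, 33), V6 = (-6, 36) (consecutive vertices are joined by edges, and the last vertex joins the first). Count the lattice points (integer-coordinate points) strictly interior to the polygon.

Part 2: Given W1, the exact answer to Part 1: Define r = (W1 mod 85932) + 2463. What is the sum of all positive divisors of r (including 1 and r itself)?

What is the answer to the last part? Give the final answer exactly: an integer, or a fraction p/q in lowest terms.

Part 1: cross terms: (2*-40 - 18*-20)=280, (18*-34 - 39*-40)=948, (39*25 - 31*-34)=2029, (31*33 - 32*25)=223, (32*36 - -6*33)=1350, (-6*-20 - 2*36)=48; twice the area = |4878| = 4878; area = 2439; boundary points = 4 + 3 + 1 + 1 + 1 + 8 = 18; strictly interior points = area - boundary/2 + 1 = 2431; answer 2431
Part 2: W1 = 2431; r = 4894; 4894 = 2 * 2447; sigma = (1 + 2) * (1 + 2447) = 3 * 2448 = 7344; answer 7344

7344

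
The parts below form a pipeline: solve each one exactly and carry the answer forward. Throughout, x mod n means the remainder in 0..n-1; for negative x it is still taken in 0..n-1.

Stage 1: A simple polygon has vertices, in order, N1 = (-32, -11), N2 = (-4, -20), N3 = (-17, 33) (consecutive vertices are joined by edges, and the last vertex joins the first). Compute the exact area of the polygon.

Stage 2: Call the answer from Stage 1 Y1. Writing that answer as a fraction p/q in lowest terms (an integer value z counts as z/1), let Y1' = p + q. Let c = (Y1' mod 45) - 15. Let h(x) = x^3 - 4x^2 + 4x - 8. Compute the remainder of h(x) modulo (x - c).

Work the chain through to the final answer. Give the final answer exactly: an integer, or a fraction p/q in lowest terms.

Stage 1: cross terms: (-32*-20 - -4*-11)=596, (-4*33 - -17*-20)=-472, (-17*-11 - -32*33)=1243; twice the area = |1367| = 1367; area = 1367/2; answer 1367/2
Stage 2: Y1 = 1367/2; threaded value p + q = 1369; c = 4; remainder = value at the root: 1*(4)^3 - 4*(4)^2 + 4*(4)^1 - 8 = (64) + (-64) + (16) + (-8) = 8; answer 8

8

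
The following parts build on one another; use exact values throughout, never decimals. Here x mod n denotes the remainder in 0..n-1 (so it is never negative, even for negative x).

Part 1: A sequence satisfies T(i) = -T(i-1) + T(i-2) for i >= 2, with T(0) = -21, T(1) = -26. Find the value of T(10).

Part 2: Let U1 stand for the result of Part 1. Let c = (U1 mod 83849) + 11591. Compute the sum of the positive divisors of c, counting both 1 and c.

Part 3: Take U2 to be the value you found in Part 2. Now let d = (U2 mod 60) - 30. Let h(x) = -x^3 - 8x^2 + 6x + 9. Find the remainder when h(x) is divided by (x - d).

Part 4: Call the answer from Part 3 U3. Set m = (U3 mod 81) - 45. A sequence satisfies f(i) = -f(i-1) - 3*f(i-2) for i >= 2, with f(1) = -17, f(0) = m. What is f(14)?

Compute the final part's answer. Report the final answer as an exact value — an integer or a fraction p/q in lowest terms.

-12952

Part 1: T(2) = -1*(-26) + 1*(-21) = 5; iterating: T(2)=5, T(3)=-31, T(4)=36, T(5)=-67, T(6)=103, T(7)=-170, T(8)=273, T(9)=-443, T(10)=716; answer 716
Part 2: U1 = 716; c = 12307; 12307 = 31 * 397; sigma = (1 + 31) * (1 + 397) = 32 * 398 = 12736; answer 12736
Part 3: U2 = 12736; d = -14; remainder = value at the root: -1*(-14)^3 - 8*(-14)^2 + 6*(-14)^1 + 9 = (2744) + (-1568) + (-84) + (9) = 1101; answer 1101
Part 4: U3 = 1101; m = 3; f(2) = -1*(-17) - 3*(3) = 8; iterating: f(2)=8, f(3)=43, f(4)=-67, f(5)=-62, f(6)=263, f(7)=-77, f(8)=-712, f(9)=943, f(10)=1193, f(11)=-4022, f(12)=443, f(13)=11623, f(14)=-12952; answer -12952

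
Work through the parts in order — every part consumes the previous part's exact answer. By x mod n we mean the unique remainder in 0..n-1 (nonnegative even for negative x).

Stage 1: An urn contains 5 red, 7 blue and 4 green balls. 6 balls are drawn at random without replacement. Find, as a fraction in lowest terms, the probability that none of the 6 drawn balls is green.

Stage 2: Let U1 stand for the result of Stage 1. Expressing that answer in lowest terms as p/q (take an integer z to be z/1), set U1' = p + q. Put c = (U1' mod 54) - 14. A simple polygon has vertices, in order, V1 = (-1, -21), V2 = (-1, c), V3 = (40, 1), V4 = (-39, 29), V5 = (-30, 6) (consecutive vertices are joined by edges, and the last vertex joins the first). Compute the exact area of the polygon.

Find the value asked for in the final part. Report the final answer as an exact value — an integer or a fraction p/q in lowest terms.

Stage 1: total draws C(16,6) = 8008; favorable C(12,6) = 924; P = 3/26; answer 3/26
Stage 2: U1 = 3/26; threaded value p + q = 29; c = 15; cross terms: (-1*15 - -1*-21)=-36, (-1*1 - 40*15)=-601, (40*29 - -39*1)=1199, (-39*6 - -30*29)=636, (-30*-21 - -1*6)=636; twice the area = |1834| = 1834; area = 917; answer 917

917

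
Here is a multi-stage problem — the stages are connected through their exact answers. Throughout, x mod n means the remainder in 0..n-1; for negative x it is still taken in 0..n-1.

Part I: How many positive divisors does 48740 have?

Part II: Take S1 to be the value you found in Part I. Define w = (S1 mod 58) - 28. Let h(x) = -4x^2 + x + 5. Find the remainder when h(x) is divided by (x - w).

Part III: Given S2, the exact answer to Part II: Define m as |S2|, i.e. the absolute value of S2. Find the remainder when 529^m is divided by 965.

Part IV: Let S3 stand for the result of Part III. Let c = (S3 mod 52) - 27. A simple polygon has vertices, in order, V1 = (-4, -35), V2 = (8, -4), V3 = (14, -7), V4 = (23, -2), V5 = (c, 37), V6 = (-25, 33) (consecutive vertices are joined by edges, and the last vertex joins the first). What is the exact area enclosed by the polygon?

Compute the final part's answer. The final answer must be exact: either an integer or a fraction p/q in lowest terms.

1571

Part I: 48740 = 2^2 * 5 * 2437; number of divisors = (2+1) * (1+1) * (1+1) = 12; answer 12
Part II: S1 = 12; w = -16; remainder = value at the root: -4*(-16)^2 + 1*(-16)^1 + 5 = (-1024) + (-16) + (5) = -1035; answer -1035
Part III: S2 = -1035; m = 1035; squarings mod 965: 529^1=529, 529^2=956, 529^4=81, 529^8=771, 529^16=1, 529^32=1, 529^64=1, 529^128=1, 529^256=1, 529^512=1, 529^1024=1; 529^1035 = 529^1 * 529^2 * 529^8 * 529^1024 = 129 (mod 965); answer 129
Part IV: S3 = 129; c = -2; cross terms: (-4*-4 - 8*-35)=296, (8*-7 - 14*-4)=0, (14*-2 - 23*-7)=133, (23*37 - -2*-2)=847, (-2*33 - -25*37)=859, (-25*-35 - -4*33)=1007; twice the area = |3142| = 3142; area = 1571; answer 1571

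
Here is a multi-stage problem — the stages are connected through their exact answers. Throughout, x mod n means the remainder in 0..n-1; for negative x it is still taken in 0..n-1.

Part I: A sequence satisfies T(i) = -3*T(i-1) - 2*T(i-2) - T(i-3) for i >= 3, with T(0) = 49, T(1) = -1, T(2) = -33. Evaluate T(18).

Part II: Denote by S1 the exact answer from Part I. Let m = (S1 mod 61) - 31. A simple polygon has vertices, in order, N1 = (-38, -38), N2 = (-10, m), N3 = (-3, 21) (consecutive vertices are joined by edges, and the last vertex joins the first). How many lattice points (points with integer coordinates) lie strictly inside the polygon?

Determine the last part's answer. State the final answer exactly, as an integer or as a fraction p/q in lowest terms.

Part I: T(3) = -3*(-33) - 2*(-1) - 1*(49) = 52; iterating: T(3)=52, T(4)=-89, T(5)=196, T(6)=-462, T(7)=1083, T(8)=-2521, T(9)=5859, T(10)=-13618, T(11)=31657, T(12)=-73594, T(13)=171086, T(14)=-397727, T(15)=924603, T(16)=-2149441, T(17)=4996844, T(18)=-11616253; answer -11616253
Part II: S1 = -11616253; m = 7; cross terms: (-38*7 - -10*-38)=-646, (-10*21 - -3*7)=-189, (-3*-38 - -38*21)=912; twice the area = |77| = 77; area = 77/2; boundary points = 1 + 7 + 1 = 9; strictly interior points = area - boundary/2 + 1 = 35; answer 35

35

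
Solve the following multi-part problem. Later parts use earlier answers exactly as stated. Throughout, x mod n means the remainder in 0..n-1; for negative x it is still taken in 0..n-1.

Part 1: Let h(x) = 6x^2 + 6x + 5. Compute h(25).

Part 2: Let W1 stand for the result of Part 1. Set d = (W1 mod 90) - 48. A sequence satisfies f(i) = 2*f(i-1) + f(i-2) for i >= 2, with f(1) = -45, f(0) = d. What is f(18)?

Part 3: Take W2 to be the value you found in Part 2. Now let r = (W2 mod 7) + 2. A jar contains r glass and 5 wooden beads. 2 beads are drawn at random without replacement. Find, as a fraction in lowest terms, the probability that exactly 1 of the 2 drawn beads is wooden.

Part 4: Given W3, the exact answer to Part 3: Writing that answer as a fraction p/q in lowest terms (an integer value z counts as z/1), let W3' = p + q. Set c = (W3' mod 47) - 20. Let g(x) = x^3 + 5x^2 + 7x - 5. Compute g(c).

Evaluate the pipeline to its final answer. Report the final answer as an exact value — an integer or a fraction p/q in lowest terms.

Part 1: 6*(25)^2 + 6*(25)^1 + 5 = (3750) + (150) + (5) = 3905; answer 3905
Part 2: W1 = 3905; d = -13; f(2) = 2*(-45) + 1*(-13) = -103; iterating: f(2)=-103, f(3)=-251, f(4)=-605, f(5)=-1461, f(6)=-3527, f(7)=-8515, f(8)=-20557, f(9)=-49629, f(10)=-119815, f(11)=-289259, f(12)=-698333, f(13)=-1685925, f(14)=-4070183, f(15)=-9826291, f(16)=-23722765, f(17)=-57271821, f(18)=-138266407; answer -138266407
Part 3: W2 = -138266407; r = 3; total draws C(8,2) = 28; favorable C(5,1)*C(3,1) = 15; P = 15/28; answer 15/28
Part 4: W3 = 15/28; threaded value p + q = 43; c = 23; 1*(23)^3 + 5*(23)^2 + 7*(23)^1 - 5 = (12167) + (2645) + (161) + (-5) = 14968; answer 14968

14968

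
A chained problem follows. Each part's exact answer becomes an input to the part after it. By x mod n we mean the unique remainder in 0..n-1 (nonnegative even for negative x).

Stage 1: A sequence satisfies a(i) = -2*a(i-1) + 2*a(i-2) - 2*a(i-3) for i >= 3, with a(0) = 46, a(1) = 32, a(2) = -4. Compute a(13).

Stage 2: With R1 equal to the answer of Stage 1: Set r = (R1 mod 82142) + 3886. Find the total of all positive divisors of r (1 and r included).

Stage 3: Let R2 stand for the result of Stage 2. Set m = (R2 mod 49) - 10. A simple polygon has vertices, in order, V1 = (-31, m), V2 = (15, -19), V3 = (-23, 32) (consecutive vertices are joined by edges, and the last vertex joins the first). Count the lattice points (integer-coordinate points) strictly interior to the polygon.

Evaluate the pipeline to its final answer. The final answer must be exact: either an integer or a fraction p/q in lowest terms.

Stage 1: a(3) = -2*(-4) + 2*(32) - 2*(46) = -20; iterating: a(3)=-20, a(4)=-32, a(5)=32, a(6)=-88, a(7)=304, a(8)=-848, a(9)=2480, a(10)=-7264, a(11)=21184, a(12)=-61856, a(13)=180608; answer 180608
Stage 2: R1 = 180608; r = 20210; 20210 = 2 * 5 * 43 * 47; sigma = (1 + 2) * (1 + 5) * (1 + 43) * (1 + 47) = 3 * 6 * 44 * 48 = 38016; answer 38016
Stage 3: R2 = 38016; m = 31; cross terms: (-31*-19 - 15*31)=124, (15*32 - -23*-19)=43, (-23*31 - -31*32)=279; twice the area = |446| = 446; area = 223; boundary points = 2 + 1 + 1 = 4; strictly interior points = area - boundary/2 + 1 = 222; answer 222

222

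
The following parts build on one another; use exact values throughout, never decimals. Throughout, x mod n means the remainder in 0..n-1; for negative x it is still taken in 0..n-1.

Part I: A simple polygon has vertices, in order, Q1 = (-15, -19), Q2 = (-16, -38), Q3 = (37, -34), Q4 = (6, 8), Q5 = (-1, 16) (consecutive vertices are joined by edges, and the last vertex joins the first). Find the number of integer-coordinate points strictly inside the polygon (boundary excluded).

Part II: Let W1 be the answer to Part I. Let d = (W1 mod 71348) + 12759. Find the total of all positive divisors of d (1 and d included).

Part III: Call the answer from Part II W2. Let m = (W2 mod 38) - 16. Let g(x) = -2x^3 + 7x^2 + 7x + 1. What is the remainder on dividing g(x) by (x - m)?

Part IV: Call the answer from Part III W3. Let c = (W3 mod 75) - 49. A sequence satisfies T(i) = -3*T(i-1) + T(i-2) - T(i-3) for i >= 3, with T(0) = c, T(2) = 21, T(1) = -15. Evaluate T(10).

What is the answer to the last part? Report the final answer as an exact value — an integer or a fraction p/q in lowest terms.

304857

Part I: cross terms: (-15*-38 - -16*-19)=266, (-16*-34 - 37*-38)=1950, (37*8 - 6*-34)=500, (6*16 - -1*8)=104, (-1*-19 - -15*16)=259; twice the area = |3079| = 3079; area = 3079/2; boundary points = 1 + 1 + 1 + 1 + 7 = 11; strictly interior points = area - boundary/2 + 1 = 1535; answer 1535
Part II: W1 = 1535; d = 14294; 14294 = 2 * 7 * 1021; sigma = (1 + 2) * (1 + 7) * (1 + 1021) = 3 * 8 * 1022 = 24528; answer 24528
Part III: W2 = 24528; m = 2; remainder = value at the root: -2*(2)^3 + 7*(2)^2 + 7*(2)^1 + 1 = (-16) + (28) + (14) + (1) = 27; answer 27
Part IV: W3 = 27; c = -22; T(3) = -3*(21) + 1*(-15) - 1*(-22) = -56; iterating: T(3)=-56, T(4)=204, T(5)=-689, T(6)=2327, T(7)=-7874, T(8)=26638, T(9)=-90115, T(10)=304857; answer 304857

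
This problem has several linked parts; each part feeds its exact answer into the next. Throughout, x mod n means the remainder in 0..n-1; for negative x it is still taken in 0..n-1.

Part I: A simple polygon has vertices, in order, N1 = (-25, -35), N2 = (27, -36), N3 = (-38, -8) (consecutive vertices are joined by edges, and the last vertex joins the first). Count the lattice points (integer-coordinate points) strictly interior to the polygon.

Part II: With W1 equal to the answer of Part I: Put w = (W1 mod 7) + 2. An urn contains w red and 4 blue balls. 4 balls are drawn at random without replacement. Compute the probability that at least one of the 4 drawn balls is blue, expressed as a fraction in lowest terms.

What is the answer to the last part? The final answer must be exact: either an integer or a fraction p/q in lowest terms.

Part I: cross terms: (-25*-36 - 27*-35)=1845, (27*-8 - -38*-36)=-1584, (-38*-35 - -25*-8)=1130; twice the area = |1391| = 1391; area = 1391/2; boundary points = 1 + 1 + 1 = 3; strictly interior points = area - boundary/2 + 1 = 695; answer 695
Part II: W1 = 695; w = 4; total draws C(8,4) = 70; complement C(4,4) = 1; favorable 70 - 1 = 69; P = 69/70; answer 69/70

69/70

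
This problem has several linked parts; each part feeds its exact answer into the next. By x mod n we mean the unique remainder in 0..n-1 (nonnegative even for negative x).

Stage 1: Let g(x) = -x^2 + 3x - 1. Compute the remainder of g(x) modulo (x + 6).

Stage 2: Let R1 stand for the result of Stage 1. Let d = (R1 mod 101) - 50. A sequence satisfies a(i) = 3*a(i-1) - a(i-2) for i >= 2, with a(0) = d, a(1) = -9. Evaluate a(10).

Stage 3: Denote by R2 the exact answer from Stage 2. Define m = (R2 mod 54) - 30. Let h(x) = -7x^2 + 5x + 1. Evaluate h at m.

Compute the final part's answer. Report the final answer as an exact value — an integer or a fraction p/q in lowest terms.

Stage 1: remainder = value at the root: -1*(-6)^2 + 3*(-6)^1 - 1 = (-36) + (-18) + (-1) = -55; answer -55
Stage 2: R1 = -55; d = -4; a(2) = 3*(-9) - 1*(-4) = -23; iterating: a(2)=-23, a(3)=-60, a(4)=-157, a(5)=-411, a(6)=-1076, a(7)=-2817, a(8)=-7375, a(9)=-19308, a(10)=-50549; answer -50549
Stage 3: R2 = -50549; m = 19; -7*(19)^2 + 5*(19)^1 + 1 = (-2527) + (95) + (1) = -2431; answer -2431

-2431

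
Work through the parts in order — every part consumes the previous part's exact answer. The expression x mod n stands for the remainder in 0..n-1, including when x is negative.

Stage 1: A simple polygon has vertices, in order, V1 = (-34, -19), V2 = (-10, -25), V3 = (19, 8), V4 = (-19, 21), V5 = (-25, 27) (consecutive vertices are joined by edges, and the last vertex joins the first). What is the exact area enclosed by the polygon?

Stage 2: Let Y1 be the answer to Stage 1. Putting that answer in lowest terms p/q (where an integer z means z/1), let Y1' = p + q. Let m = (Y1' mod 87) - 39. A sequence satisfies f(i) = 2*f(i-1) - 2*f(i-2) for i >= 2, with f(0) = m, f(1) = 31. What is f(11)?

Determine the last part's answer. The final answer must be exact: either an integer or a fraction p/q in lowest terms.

Stage 1: cross terms: (-34*-25 - -10*-19)=660, (-10*8 - 19*-25)=395, (19*21 - -19*8)=551, (-19*27 - -25*21)=12, (-25*-19 - -34*27)=1393; twice the area = |3011| = 3011; area = 3011/2; answer 3011/2
Stage 2: Y1 = 3011/2; threaded value p + q = 3013; m = 16; f(2) = 2*(31) - 2*(16) = 30; iterating: f(2)=30, f(3)=-2, f(4)=-64, f(5)=-124, f(6)=-120, f(7)=8, f(8)=256, f(9)=496, f(10)=480, f(11)=-32; answer -32

-32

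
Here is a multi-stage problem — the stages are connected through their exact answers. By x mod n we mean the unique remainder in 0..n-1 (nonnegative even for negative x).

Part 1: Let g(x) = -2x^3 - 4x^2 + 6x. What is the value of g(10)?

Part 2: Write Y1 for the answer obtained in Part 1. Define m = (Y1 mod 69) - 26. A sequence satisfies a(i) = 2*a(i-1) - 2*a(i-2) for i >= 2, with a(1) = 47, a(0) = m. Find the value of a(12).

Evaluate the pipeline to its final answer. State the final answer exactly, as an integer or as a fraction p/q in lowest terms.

Part 1: -2*(10)^3 - 4*(10)^2 + 6*(10)^1 = (-2000) + (-400) + (60) = -2340; answer -2340
Part 2: Y1 = -2340; m = -20; a(2) = 2*(47) - 2*(-20) = 134; iterating: a(2)=134, a(3)=174, a(4)=80, a(5)=-188, a(6)=-536, a(7)=-696, a(8)=-320, a(9)=752, a(10)=2144, a(11)=2784, a(12)=1280; answer 1280

1280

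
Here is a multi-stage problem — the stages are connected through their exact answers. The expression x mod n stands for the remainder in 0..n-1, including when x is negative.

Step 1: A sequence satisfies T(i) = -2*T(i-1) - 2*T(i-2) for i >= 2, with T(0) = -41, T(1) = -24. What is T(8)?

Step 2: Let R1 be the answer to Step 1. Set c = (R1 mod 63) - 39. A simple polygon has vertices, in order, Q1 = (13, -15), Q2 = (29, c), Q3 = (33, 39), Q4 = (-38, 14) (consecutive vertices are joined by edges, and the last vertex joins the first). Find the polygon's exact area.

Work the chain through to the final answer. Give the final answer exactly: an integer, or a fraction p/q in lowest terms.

Step 1: T(2) = -2*(-24) - 2*(-41) = 130; iterating: T(2)=130, T(3)=-212, T(4)=164, T(5)=96, T(6)=-520, T(7)=848, T(8)=-656; answer -656
Step 2: R1 = -656; c = -2; cross terms: (13*-2 - 29*-15)=409, (29*39 - 33*-2)=1197, (33*14 - -38*39)=1944, (-38*-15 - 13*14)=388; twice the area = |3938| = 3938; area = 1969; answer 1969

1969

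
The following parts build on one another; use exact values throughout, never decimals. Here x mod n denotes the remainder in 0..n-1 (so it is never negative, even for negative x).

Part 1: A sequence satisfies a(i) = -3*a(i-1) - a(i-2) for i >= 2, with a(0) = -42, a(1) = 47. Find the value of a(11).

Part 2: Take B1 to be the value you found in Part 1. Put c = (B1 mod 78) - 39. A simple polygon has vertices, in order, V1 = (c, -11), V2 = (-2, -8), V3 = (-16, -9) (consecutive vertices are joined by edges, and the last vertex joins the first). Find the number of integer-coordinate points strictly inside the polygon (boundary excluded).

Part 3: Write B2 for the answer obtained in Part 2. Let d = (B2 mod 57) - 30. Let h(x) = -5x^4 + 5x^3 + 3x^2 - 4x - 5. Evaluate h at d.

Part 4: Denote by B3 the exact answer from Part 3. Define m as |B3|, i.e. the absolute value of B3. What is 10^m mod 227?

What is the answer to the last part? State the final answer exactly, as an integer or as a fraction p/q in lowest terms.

Part 1: a(2) = -3*(47) - 1*(-42) = -99; iterating: a(2)=-99, a(3)=250, a(4)=-651, a(5)=1703, a(6)=-4458, a(7)=11671, a(8)=-30555, a(9)=79994, a(10)=-209427, a(11)=548287; answer 548287
Part 2: B1 = 548287; c = -14; cross terms: (-14*-8 - -2*-11)=90, (-2*-9 - -16*-8)=-110, (-16*-11 - -14*-9)=50; twice the area = |30| = 30; area = 15; boundary points = 3 + 1 + 2 = 6; strictly interior points = area - boundary/2 + 1 = 13; answer 13
Part 3: B2 = 13; d = -17; -5*(-17)^4 + 5*(-17)^3 + 3*(-17)^2 - 4*(-17)^1 - 5 = (-417605) + (-24565) + (867) + (68) + (-5) = -441240; answer -441240
Part 4: B3 = -441240; m = 441240; squarings mod 227: 10^1=10, 10^2=100, 10^4=12, 10^8=144, 10^16=79, 10^32=112, 10^64=59, 10^128=76, 10^256=101, 10^512=213, 10^1024=196, 10^2048=53, 10^4096=85, 10^8192=188, 10^16384=159, 10^32768=84, 10^65536=19, 10^131072=134, 10^262144=23; 10^441240 = 10^8 * 10^16 * 10^128 * 10^256 * 10^512 * 10^2048 * 10^4096 * 10^8192 * 10^32768 * 10^131072 * 10^262144 = 172 (mod 227); answer 172

172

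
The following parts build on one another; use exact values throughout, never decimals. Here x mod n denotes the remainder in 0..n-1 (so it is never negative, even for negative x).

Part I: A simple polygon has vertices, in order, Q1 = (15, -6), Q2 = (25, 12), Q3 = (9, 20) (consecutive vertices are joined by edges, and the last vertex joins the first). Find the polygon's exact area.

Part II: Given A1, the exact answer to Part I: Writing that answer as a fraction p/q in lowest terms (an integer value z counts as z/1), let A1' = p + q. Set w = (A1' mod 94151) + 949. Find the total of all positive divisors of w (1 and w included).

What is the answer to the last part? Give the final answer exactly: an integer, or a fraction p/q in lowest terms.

2904

Part I: cross terms: (15*12 - 25*-6)=330, (25*20 - 9*12)=392, (9*-6 - 15*20)=-354; twice the area = |368| = 368; area = 184; answer 184
Part II: A1 = 184; threaded value p + q = 185; w = 1134; 1134 = 2 * 3^4 * 7; sigma = (1 + 2) * (1 + 3 + 9 + 27 + 81) * (1 + 7) = 3 * 121 * 8 = 2904; answer 2904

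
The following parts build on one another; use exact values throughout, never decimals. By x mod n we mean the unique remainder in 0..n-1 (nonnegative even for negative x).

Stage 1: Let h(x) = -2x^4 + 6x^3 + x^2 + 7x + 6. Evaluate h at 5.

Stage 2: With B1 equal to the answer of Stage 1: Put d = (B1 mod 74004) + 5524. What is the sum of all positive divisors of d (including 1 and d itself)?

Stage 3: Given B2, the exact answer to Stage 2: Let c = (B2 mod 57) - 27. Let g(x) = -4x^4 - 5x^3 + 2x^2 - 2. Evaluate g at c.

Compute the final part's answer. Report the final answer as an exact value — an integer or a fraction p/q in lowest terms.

-443

Stage 1: -2*(5)^4 + 6*(5)^3 + 1*(5)^2 + 7*(5)^1 + 6 = (-1250) + (750) + (25) + (35) + (6) = -434; answer -434
Stage 2: B1 = -434; d = 79094; 79094 = 2 * 71 * 557; sigma = (1 + 2) * (1 + 71) * (1 + 557) = 3 * 72 * 558 = 120528; answer 120528
Stage 3: B2 = 120528; c = 3; -4*(3)^4 - 5*(3)^3 + 2*(3)^2 - 2 = (-324) + (-135) + (18) + (-2) = -443; answer -443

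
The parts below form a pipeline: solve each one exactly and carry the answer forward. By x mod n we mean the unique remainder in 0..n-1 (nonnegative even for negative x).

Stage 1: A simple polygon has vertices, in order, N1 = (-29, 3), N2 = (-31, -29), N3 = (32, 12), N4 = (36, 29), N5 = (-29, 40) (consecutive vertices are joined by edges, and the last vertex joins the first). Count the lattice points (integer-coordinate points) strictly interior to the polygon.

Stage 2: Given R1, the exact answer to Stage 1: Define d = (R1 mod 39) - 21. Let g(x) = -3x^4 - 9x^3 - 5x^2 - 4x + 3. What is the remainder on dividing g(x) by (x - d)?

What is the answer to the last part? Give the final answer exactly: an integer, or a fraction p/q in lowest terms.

-234813

Stage 1: cross terms: (-29*-29 - -31*3)=934, (-31*12 - 32*-29)=556, (32*29 - 36*12)=496, (36*40 - -29*29)=2281, (-29*3 - -29*40)=1073; twice the area = |5340| = 5340; area = 2670; boundary points = 2 + 1 + 1 + 1 + 37 = 42; strictly interior points = area - boundary/2 + 1 = 2650; answer 2650
Stage 2: R1 = 2650; d = 16; remainder = value at the root: -3*(16)^4 - 9*(16)^3 - 5*(16)^2 - 4*(16)^1 + 3 = (-196608) + (-36864) + (-1280) + (-64) + (3) = -234813; answer -234813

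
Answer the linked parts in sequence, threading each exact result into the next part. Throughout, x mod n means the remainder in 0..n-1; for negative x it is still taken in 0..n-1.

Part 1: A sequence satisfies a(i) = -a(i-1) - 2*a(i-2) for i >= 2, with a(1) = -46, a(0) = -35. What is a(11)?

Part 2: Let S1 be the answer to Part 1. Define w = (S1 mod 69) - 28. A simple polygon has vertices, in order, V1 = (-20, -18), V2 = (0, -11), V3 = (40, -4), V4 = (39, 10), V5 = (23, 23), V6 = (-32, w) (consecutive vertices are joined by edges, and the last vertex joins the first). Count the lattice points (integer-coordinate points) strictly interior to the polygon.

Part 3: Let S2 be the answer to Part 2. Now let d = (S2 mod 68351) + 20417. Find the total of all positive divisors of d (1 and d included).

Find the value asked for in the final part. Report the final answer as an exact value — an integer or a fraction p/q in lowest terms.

39620

Part 1: a(2) = -1*(-46) - 2*(-35) = 116; iterating: a(2)=116, a(3)=-24, a(4)=-208, a(5)=256, a(6)=160, a(7)=-672, a(8)=352, a(9)=992, a(10)=-1696, a(11)=-288; answer -288
Part 2: S1 = -288; w = 29; cross terms: (-20*-11 - 0*-18)=220, (0*-4 - 40*-11)=440, (40*10 - 39*-4)=556, (39*23 - 23*10)=667, (23*29 - -32*23)=1403, (-32*-18 - -20*29)=1156; twice the area = |4442| = 4442; area = 2221; boundary points = 1 + 1 + 1 + 1 + 1 + 1 = 6; strictly interior points = area - boundary/2 + 1 = 2219; answer 2219
Part 3: S2 = 2219; d = 22636; 22636 = 2^2 * 5659; sigma = (1 + 2 + 4) * (1 + 5659) = 7 * 5660 = 39620; answer 39620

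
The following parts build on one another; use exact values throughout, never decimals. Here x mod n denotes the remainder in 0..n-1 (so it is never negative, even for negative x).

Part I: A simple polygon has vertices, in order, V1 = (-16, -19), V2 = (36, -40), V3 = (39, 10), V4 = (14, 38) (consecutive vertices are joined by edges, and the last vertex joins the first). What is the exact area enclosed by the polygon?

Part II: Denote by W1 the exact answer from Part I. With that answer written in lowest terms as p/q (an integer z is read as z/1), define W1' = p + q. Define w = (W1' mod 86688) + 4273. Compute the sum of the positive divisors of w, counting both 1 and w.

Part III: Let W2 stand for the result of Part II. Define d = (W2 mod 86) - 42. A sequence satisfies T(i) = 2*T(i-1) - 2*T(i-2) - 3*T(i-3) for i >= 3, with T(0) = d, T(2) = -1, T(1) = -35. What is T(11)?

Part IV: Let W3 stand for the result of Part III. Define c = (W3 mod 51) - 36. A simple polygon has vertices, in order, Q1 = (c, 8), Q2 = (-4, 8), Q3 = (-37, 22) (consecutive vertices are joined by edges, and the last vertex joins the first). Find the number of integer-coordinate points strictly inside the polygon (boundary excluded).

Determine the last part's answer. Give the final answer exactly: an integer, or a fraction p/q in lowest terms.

97

Part I: cross terms: (-16*-40 - 36*-19)=1324, (36*10 - 39*-40)=1920, (39*38 - 14*10)=1342, (14*-19 - -16*38)=342; twice the area = |4928| = 4928; area = 2464; answer 2464
Part II: W1 = 2464; threaded value p + q = 2465; w = 6738; 6738 = 2 * 3 * 1123; sigma = (1 + 2) * (1 + 3) * (1 + 1123) = 3 * 4 * 1124 = 13488; answer 13488
Part III: W2 = 13488; d = 30; T(3) = 2*(-1) - 2*(-35) - 3*(30) = -22; iterating: T(3)=-22, T(4)=63, T(5)=173, T(6)=286, T(7)=37, T(8)=-1017, T(9)=-2966, T(10)=-4009, T(11)=965; answer 965
Part IV: W3 = 965; c = 11; cross terms: (11*8 - -4*8)=120, (-4*22 - -37*8)=208, (-37*8 - 11*22)=-538; twice the area = |-210| = 210; area = 105; boundary points = 15 + 1 + 2 = 18; strictly interior points = area - boundary/2 + 1 = 97; answer 97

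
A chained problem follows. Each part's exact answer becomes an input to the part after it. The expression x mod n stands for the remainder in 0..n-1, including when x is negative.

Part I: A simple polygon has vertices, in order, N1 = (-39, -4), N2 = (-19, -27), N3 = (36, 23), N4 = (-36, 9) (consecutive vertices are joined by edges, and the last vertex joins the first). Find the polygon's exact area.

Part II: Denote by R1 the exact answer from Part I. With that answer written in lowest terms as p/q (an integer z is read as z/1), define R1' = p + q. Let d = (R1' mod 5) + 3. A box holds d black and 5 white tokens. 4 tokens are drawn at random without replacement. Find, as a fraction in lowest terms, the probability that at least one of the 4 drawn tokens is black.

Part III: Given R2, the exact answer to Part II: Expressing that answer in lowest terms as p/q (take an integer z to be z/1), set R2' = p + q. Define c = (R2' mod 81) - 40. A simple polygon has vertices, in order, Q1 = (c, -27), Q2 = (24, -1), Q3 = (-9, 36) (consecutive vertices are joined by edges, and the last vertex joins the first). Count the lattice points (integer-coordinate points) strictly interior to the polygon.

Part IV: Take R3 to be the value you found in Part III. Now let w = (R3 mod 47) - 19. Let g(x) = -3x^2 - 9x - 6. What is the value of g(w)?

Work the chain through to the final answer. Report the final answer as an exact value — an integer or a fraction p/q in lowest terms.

Part I: cross terms: (-39*-27 - -19*-4)=977, (-19*23 - 36*-27)=535, (36*9 - -36*23)=1152, (-36*-4 - -39*9)=495; twice the area = |3159| = 3159; area = 3159/2; answer 3159/2
Part II: R1 = 3159/2; threaded value p + q = 3161; d = 4; total draws C(9,4) = 126; complement C(5,4) = 5; favorable 126 - 5 = 121; P = 121/126; answer 121/126
Part III: R2 = 121/126; threaded value p + q = 247; c = -36; cross terms: (-36*-1 - 24*-27)=684, (24*36 - -9*-1)=855, (-9*-27 - -36*36)=1539; twice the area = |3078| = 3078; area = 1539; boundary points = 2 + 1 + 9 = 12; strictly interior points = area - boundary/2 + 1 = 1534; answer 1534
Part IV: R3 = 1534; w = 11; -3*(11)^2 - 9*(11)^1 - 6 = (-363) + (-99) + (-6) = -468; answer -468

-468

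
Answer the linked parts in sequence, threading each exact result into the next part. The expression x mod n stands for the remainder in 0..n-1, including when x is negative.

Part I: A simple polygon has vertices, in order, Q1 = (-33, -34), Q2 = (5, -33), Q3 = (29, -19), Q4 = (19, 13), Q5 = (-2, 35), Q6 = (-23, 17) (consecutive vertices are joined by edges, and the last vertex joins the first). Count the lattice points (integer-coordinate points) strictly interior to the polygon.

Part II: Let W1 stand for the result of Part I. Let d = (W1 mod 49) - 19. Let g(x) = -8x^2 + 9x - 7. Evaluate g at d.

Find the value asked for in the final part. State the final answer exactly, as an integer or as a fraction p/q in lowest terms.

Part I: cross terms: (-33*-33 - 5*-34)=1259, (5*-19 - 29*-33)=862, (29*13 - 19*-19)=738, (19*35 - -2*13)=691, (-2*17 - -23*35)=771, (-23*-34 - -33*17)=1343; twice the area = |5664| = 5664; area = 2832; boundary points = 1 + 2 + 2 + 1 + 3 + 1 = 10; strictly interior points = area - boundary/2 + 1 = 2828; answer 2828
Part II: W1 = 2828; d = 16; -8*(16)^2 + 9*(16)^1 - 7 = (-2048) + (144) + (-7) = -1911; answer -1911

-1911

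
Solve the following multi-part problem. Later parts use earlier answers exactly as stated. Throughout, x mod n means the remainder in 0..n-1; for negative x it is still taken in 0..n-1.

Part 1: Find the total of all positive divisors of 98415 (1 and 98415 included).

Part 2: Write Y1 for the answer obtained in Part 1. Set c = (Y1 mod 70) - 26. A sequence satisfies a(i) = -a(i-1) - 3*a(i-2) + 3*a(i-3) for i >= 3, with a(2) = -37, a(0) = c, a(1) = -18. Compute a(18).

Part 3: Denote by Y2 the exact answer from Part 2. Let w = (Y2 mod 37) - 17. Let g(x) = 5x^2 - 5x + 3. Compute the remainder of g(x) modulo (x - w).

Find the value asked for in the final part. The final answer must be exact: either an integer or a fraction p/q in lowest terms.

1053

Part 1: 98415 = 3^9 * 5; sigma = (1 + 3 + 9 + 27 + 81 + 243 + 729 + 2187 + 6561 + 19683) * (1 + 5) = 29524 * 6 = 177144; answer 177144
Part 2: Y1 = 177144; c = 18; a(3) = -1*(-37) - 3*(-18) + 3*(18) = 145; iterating: a(3)=145, a(4)=-88, a(5)=-458, a(6)=1157, a(7)=-47, a(8)=-4798, a(9)=8410, a(10)=5843, a(11)=-45467, a(12)=53168, a(13)=100762, a(14)=-396667, a(15)=253885, a(16)=1238402, a(17)=-3190058, a(18)=236507; answer 236507
Part 3: Y2 = 236507; w = -14; remainder = value at the root: 5*(-14)^2 - 5*(-14)^1 + 3 = (980) + (70) + (3) = 1053; answer 1053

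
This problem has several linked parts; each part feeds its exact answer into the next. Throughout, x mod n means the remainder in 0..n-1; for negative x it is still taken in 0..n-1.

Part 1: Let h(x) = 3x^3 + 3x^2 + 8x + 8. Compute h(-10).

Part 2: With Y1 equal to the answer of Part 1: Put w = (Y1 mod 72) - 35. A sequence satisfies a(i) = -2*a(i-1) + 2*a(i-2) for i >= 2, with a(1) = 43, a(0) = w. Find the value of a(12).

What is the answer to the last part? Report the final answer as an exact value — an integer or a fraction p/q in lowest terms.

-2110016

Part 1: 3*(-10)^3 + 3*(-10)^2 + 8*(-10)^1 + 8 = (-3000) + (300) + (-80) + (8) = -2772; answer -2772
Part 2: Y1 = -2772; w = 1; a(2) = -2*(43) + 2*(1) = -84; iterating: a(2)=-84, a(3)=254, a(4)=-676, a(5)=1860, a(6)=-5072, a(7)=13864, a(8)=-37872, a(9)=103472, a(10)=-282688, a(11)=772320, a(12)=-2110016; answer -2110016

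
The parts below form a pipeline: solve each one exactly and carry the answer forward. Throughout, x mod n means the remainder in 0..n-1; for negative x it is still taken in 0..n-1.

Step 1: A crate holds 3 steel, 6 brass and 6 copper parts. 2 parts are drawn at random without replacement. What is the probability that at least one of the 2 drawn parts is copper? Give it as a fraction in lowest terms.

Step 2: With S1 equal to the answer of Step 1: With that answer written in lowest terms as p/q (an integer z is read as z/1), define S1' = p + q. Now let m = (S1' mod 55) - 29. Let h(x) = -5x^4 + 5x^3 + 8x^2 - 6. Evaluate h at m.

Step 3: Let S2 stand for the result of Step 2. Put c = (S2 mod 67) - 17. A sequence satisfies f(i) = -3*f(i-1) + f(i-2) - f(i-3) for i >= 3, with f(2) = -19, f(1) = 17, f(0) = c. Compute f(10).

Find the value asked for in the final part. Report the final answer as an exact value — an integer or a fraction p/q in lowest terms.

-370859

Step 1: total draws C(15,2) = 105; complement C(9,2) = 36; favorable 105 - 36 = 69; P = 23/35; answer 23/35
Step 2: S1 = 23/35; threaded value p + q = 58; m = -26; -5*(-26)^4 + 5*(-26)^3 + 8*(-26)^2 - 6 = (-2284880) + (-87880) + (5408) + (-6) = -2367358; answer -2367358
Step 3: S2 = -2367358; c = 3; f(3) = -3*(-19) + 1*(17) - 1*(3) = 71; iterating: f(3)=71, f(4)=-249, f(5)=837, f(6)=-2831, f(7)=9579, f(8)=-32405, f(9)=109625, f(10)=-370859; answer -370859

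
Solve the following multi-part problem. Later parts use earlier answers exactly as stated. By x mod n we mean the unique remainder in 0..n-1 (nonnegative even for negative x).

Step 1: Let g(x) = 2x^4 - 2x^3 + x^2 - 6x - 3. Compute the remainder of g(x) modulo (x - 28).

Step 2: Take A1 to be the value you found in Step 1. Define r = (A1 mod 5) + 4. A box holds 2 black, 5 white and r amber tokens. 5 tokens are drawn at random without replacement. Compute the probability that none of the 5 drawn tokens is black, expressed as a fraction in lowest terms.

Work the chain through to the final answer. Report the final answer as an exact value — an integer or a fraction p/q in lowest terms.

Step 1: remainder = value at the root: 2*(28)^4 - 2*(28)^3 + 1*(28)^2 - 6*(28)^1 - 3 = (1229312) + (-43904) + (784) + (-168) + (-3) = 1186021; answer 1186021
Step 2: A1 = 1186021; r = 5; total draws C(12,5) = 792; favorable C(10,5) = 252; P = 7/22; answer 7/22

7/22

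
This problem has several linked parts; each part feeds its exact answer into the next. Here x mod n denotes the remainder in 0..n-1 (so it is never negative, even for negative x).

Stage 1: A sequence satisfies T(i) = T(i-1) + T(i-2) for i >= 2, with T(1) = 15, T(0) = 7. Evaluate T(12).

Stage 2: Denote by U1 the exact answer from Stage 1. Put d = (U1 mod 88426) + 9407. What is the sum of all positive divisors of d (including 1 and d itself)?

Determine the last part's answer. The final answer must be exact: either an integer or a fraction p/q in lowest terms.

Stage 1: T(2) = 1*(15) + 1*(7) = 22; iterating: T(2)=22, T(3)=37, T(4)=59, T(5)=96, T(6)=155, T(7)=251, T(8)=406, T(9)=657, T(10)=1063, T(11)=1720, T(12)=2783; answer 2783
Stage 2: U1 = 2783; d = 12190; 12190 = 2 * 5 * 23 * 53; sigma = (1 + 2) * (1 + 5) * (1 + 23) * (1 + 53) = 3 * 6 * 24 * 54 = 23328; answer 23328

23328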